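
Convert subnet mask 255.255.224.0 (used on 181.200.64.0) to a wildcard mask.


Subnet mask: 255.255.224.0
Wildcard = 255.255.255.255 - subnet mask
255 - 255 = 0
255 - 255 = 0
255 - 224 = 31
255 - 0 = 255
Wildcard: 0.0.31.255


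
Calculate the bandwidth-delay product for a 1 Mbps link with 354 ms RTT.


BDP = bandwidth * RTT
= 1 Mbps * 354 ms
= 1 * 1e6 * 354 / 1000 bits
= 354000 bits
= 44250 bytes
= 43.2129 KB
BDP = 354000 bits (44250 bytes)


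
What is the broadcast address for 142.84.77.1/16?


Network: 142.84.0.0/16
Host bits = 16
Set all host bits to 1:
Broadcast: 142.84.255.255


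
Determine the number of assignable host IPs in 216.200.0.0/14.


Host bits = 32 - 14 = 18
Total addresses = 2^18 = 262144
Usable = total - 2 (network and broadcast)
Usable hosts: 262142


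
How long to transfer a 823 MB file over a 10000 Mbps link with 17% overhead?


Effective throughput = 10000 * (1 - 17/100) = 8300 Mbps
File size in Mb = 823 * 8 = 6584 Mb
Time = 6584 / 8300
Time = 0.7933 seconds


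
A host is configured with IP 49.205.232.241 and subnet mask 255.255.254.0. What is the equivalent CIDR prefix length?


Binary: 11111111.11111111.11111110.00000000
Count leading 1s
Prefix: /23


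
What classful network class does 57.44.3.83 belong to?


First octet: 57
Binary: 00111001
0xxxxxxx -> Class A (1-126)
Class A, default mask 255.0.0.0 (/8)


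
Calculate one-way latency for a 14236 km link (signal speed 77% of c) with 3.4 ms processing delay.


Speed = 0.77 * 3e5 km/s = 231000 km/s
Propagation delay = 14236 / 231000 = 0.0616 s = 61.6277 ms
Processing delay = 3.4 ms
Total one-way latency = 65.0277 ms


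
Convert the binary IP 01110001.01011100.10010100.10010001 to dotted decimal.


01110001 = 113
01011100 = 92
10010100 = 148
10010001 = 145
IP: 113.92.148.145


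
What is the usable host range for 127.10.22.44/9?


Network: 127.0.0.0
Broadcast: 127.127.255.255
First usable = network + 1
Last usable = broadcast - 1
Range: 127.0.0.1 to 127.127.255.254


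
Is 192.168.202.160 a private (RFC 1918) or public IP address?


RFC 1918 private ranges:
  10.0.0.0/8 (10.0.0.0 - 10.255.255.255)
  172.16.0.0/12 (172.16.0.0 - 172.31.255.255)
  192.168.0.0/16 (192.168.0.0 - 192.168.255.255)
Private (in 192.168.0.0/16)


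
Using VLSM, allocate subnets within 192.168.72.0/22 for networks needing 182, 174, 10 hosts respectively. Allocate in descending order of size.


182 hosts -> /24 (254 usable): 192.168.72.0/24
174 hosts -> /24 (254 usable): 192.168.73.0/24
10 hosts -> /28 (14 usable): 192.168.74.0/28
Allocation: 192.168.72.0/24 (182 hosts, 254 usable); 192.168.73.0/24 (174 hosts, 254 usable); 192.168.74.0/28 (10 hosts, 14 usable)


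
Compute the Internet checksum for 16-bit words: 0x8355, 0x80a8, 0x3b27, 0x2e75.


Sum all words (with carry folding):
+ 0x8355 = 0x8355
+ 0x80a8 = 0x03fe
+ 0x3b27 = 0x3f25
+ 0x2e75 = 0x6d9a
One's complement: ~0x6d9a
Checksum = 0x9265


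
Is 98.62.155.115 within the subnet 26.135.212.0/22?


Subnet network: 26.135.212.0
Test IP AND mask: 98.62.152.0
No, 98.62.155.115 is not in 26.135.212.0/22


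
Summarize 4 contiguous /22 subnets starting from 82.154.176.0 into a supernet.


Original prefix: /22
Number of subnets: 4 = 2^2
New prefix = 22 - 2 = 20
Supernet: 82.154.176.0/20


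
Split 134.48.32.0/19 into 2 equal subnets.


New prefix = 19 + 1 = 20
Each subnet has 4096 addresses
  134.48.32.0/20
  134.48.48.0/20
Subnets: 134.48.32.0/20, 134.48.48.0/20


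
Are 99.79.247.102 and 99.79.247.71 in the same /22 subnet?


Mask: 255.255.252.0
99.79.247.102 AND mask = 99.79.244.0
99.79.247.71 AND mask = 99.79.244.0
Yes, same subnet (99.79.244.0)


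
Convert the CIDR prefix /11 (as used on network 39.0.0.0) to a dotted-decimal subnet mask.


/11 means 11 network bits, 21 host bits
Binary: 11111111111000000000000000000000
Mask: 255.224.0.0


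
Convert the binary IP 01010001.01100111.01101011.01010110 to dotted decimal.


01010001 = 81
01100111 = 103
01101011 = 107
01010110 = 86
IP: 81.103.107.86


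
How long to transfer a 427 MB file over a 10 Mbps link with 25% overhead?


Effective throughput = 10 * (1 - 25/100) = 7.5 Mbps
File size in Mb = 427 * 8 = 3416 Mb
Time = 3416 / 7.5
Time = 455.4667 seconds


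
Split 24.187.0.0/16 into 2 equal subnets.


New prefix = 16 + 1 = 17
Each subnet has 32768 addresses
  24.187.0.0/17
  24.187.128.0/17
Subnets: 24.187.0.0/17, 24.187.128.0/17


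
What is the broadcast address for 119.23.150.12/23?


Network: 119.23.150.0/23
Host bits = 9
Set all host bits to 1:
Broadcast: 119.23.151.255


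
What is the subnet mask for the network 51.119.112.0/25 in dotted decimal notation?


/25 means 25 network bits, 7 host bits
Binary: 11111111111111111111111110000000
Mask: 255.255.255.128


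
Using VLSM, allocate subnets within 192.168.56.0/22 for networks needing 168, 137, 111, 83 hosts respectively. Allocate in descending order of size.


168 hosts -> /24 (254 usable): 192.168.56.0/24
137 hosts -> /24 (254 usable): 192.168.57.0/24
111 hosts -> /25 (126 usable): 192.168.58.0/25
83 hosts -> /25 (126 usable): 192.168.58.128/25
Allocation: 192.168.56.0/24 (168 hosts, 254 usable); 192.168.57.0/24 (137 hosts, 254 usable); 192.168.58.0/25 (111 hosts, 126 usable); 192.168.58.128/25 (83 hosts, 126 usable)


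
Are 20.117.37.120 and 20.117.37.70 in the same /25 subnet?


Mask: 255.255.255.128
20.117.37.120 AND mask = 20.117.37.0
20.117.37.70 AND mask = 20.117.37.0
Yes, same subnet (20.117.37.0)


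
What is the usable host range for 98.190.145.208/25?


Network: 98.190.145.128
Broadcast: 98.190.145.255
First usable = network + 1
Last usable = broadcast - 1
Range: 98.190.145.129 to 98.190.145.254


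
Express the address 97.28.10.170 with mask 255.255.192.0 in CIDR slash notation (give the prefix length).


Binary: 11111111.11111111.11000000.00000000
Count leading 1s
Prefix: /18


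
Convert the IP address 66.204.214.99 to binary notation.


66 = 01000010
204 = 11001100
214 = 11010110
99 = 01100011
Binary: 01000010.11001100.11010110.01100011


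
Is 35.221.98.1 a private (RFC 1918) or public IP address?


RFC 1918 private ranges:
  10.0.0.0/8 (10.0.0.0 - 10.255.255.255)
  172.16.0.0/12 (172.16.0.0 - 172.31.255.255)
  192.168.0.0/16 (192.168.0.0 - 192.168.255.255)
Public (not in any RFC 1918 range)


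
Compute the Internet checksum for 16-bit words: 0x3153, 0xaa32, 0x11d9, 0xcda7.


Sum all words (with carry folding):
+ 0x3153 = 0x3153
+ 0xaa32 = 0xdb85
+ 0x11d9 = 0xed5e
+ 0xcda7 = 0xbb06
One's complement: ~0xbb06
Checksum = 0x44f9


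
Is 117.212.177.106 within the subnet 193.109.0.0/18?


Subnet network: 193.109.0.0
Test IP AND mask: 117.212.128.0
No, 117.212.177.106 is not in 193.109.0.0/18


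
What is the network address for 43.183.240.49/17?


IP:   00101011.10110111.11110000.00110001
Mask: 11111111.11111111.10000000.00000000
AND operation:
Net:  00101011.10110111.10000000.00000000
Network: 43.183.128.0/17


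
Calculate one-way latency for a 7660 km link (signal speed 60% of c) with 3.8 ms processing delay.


Speed = 0.6 * 3e5 km/s = 180000 km/s
Propagation delay = 7660 / 180000 = 0.0426 s = 42.5556 ms
Processing delay = 3.8 ms
Total one-way latency = 46.3556 ms


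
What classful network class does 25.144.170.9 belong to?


First octet: 25
Binary: 00011001
0xxxxxxx -> Class A (1-126)
Class A, default mask 255.0.0.0 (/8)


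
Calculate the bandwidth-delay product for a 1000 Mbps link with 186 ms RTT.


BDP = bandwidth * RTT
= 1000 Mbps * 186 ms
= 1000 * 1e6 * 186 / 1000 bits
= 186000000 bits
= 23250000 bytes
= 22705.0781 KB
BDP = 186000000 bits (23250000 bytes)


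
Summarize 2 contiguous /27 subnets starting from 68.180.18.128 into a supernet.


Original prefix: /27
Number of subnets: 2 = 2^1
New prefix = 27 - 1 = 26
Supernet: 68.180.18.128/26


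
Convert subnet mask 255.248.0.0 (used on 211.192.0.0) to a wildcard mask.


Subnet mask: 255.248.0.0
Wildcard = 255.255.255.255 - subnet mask
255 - 255 = 0
255 - 248 = 7
255 - 0 = 255
255 - 0 = 255
Wildcard: 0.7.255.255


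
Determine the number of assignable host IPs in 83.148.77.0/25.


Host bits = 32 - 25 = 7
Total addresses = 2^7 = 128
Usable = total - 2 (network and broadcast)
Usable hosts: 126


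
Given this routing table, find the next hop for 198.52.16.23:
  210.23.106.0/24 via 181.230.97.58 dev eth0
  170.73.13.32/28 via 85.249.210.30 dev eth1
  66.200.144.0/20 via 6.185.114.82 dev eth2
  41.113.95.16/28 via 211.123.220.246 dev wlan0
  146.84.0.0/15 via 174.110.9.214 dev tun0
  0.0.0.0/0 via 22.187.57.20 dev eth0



Longest prefix match for 198.52.16.23:
  /24 210.23.106.0: no
  /28 170.73.13.32: no
  /20 66.200.144.0: no
  /28 41.113.95.16: no
  /15 146.84.0.0: no
  /0 0.0.0.0: MATCH
Selected: next-hop 22.187.57.20 via eth0 (matched /0)


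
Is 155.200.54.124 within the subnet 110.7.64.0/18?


Subnet network: 110.7.64.0
Test IP AND mask: 155.200.0.0
No, 155.200.54.124 is not in 110.7.64.0/18


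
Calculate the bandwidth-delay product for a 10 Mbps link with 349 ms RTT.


BDP = bandwidth * RTT
= 10 Mbps * 349 ms
= 10 * 1e6 * 349 / 1000 bits
= 3490000 bits
= 436250 bytes
= 426.0254 KB
BDP = 3490000 bits (436250 bytes)


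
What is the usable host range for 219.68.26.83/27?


Network: 219.68.26.64
Broadcast: 219.68.26.95
First usable = network + 1
Last usable = broadcast - 1
Range: 219.68.26.65 to 219.68.26.94


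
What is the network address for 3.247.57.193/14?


IP:   00000011.11110111.00111001.11000001
Mask: 11111111.11111100.00000000.00000000
AND operation:
Net:  00000011.11110100.00000000.00000000
Network: 3.244.0.0/14


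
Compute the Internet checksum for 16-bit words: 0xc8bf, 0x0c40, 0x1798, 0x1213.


Sum all words (with carry folding):
+ 0xc8bf = 0xc8bf
+ 0x0c40 = 0xd4ff
+ 0x1798 = 0xec97
+ 0x1213 = 0xfeaa
One's complement: ~0xfeaa
Checksum = 0x0155


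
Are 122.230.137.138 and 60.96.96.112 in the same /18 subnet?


Mask: 255.255.192.0
122.230.137.138 AND mask = 122.230.128.0
60.96.96.112 AND mask = 60.96.64.0
No, different subnets (122.230.128.0 vs 60.96.64.0)


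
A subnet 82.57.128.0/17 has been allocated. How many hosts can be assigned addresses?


Host bits = 32 - 17 = 15
Total addresses = 2^15 = 32768
Usable = total - 2 (network and broadcast)
Usable hosts: 32766


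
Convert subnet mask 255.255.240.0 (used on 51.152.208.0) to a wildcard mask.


Subnet mask: 255.255.240.0
Wildcard = 255.255.255.255 - subnet mask
255 - 255 = 0
255 - 255 = 0
255 - 240 = 15
255 - 0 = 255
Wildcard: 0.0.15.255


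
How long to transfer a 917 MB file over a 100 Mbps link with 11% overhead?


Effective throughput = 100 * (1 - 11/100) = 89 Mbps
File size in Mb = 917 * 8 = 7336 Mb
Time = 7336 / 89
Time = 82.427 seconds


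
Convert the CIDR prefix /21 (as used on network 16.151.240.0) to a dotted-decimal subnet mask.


/21 means 21 network bits, 11 host bits
Binary: 11111111111111111111100000000000
Mask: 255.255.248.0


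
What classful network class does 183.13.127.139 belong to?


First octet: 183
Binary: 10110111
10xxxxxx -> Class B (128-191)
Class B, default mask 255.255.0.0 (/16)


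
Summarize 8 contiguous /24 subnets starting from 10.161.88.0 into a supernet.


Original prefix: /24
Number of subnets: 8 = 2^3
New prefix = 24 - 3 = 21
Supernet: 10.161.88.0/21


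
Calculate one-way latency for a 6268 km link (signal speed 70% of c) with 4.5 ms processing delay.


Speed = 0.7 * 3e5 km/s = 210000 km/s
Propagation delay = 6268 / 210000 = 0.0298 s = 29.8476 ms
Processing delay = 4.5 ms
Total one-way latency = 34.3476 ms


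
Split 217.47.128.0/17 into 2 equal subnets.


New prefix = 17 + 1 = 18
Each subnet has 16384 addresses
  217.47.128.0/18
  217.47.192.0/18
Subnets: 217.47.128.0/18, 217.47.192.0/18


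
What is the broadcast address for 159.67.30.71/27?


Network: 159.67.30.64/27
Host bits = 5
Set all host bits to 1:
Broadcast: 159.67.30.95


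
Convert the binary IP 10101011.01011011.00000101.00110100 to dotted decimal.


10101011 = 171
01011011 = 91
00000101 = 5
00110100 = 52
IP: 171.91.5.52


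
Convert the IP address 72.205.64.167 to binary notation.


72 = 01001000
205 = 11001101
64 = 01000000
167 = 10100111
Binary: 01001000.11001101.01000000.10100111


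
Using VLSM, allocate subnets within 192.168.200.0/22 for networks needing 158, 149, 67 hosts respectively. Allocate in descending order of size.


158 hosts -> /24 (254 usable): 192.168.200.0/24
149 hosts -> /24 (254 usable): 192.168.201.0/24
67 hosts -> /25 (126 usable): 192.168.202.0/25
Allocation: 192.168.200.0/24 (158 hosts, 254 usable); 192.168.201.0/24 (149 hosts, 254 usable); 192.168.202.0/25 (67 hosts, 126 usable)


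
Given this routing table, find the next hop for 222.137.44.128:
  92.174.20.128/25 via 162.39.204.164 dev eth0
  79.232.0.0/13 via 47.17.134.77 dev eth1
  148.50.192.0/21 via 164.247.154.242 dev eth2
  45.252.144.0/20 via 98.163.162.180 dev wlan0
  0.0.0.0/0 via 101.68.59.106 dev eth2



Longest prefix match for 222.137.44.128:
  /25 92.174.20.128: no
  /13 79.232.0.0: no
  /21 148.50.192.0: no
  /20 45.252.144.0: no
  /0 0.0.0.0: MATCH
Selected: next-hop 101.68.59.106 via eth2 (matched /0)


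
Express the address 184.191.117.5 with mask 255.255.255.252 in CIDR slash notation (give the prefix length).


Binary: 11111111.11111111.11111111.11111100
Count leading 1s
Prefix: /30


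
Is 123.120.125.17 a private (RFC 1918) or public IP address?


RFC 1918 private ranges:
  10.0.0.0/8 (10.0.0.0 - 10.255.255.255)
  172.16.0.0/12 (172.16.0.0 - 172.31.255.255)
  192.168.0.0/16 (192.168.0.0 - 192.168.255.255)
Public (not in any RFC 1918 range)


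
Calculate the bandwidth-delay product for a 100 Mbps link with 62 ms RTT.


BDP = bandwidth * RTT
= 100 Mbps * 62 ms
= 100 * 1e6 * 62 / 1000 bits
= 6200000 bits
= 775000 bytes
= 756.8359 KB
BDP = 6200000 bits (775000 bytes)


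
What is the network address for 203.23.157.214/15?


IP:   11001011.00010111.10011101.11010110
Mask: 11111111.11111110.00000000.00000000
AND operation:
Net:  11001011.00010110.00000000.00000000
Network: 203.22.0.0/15


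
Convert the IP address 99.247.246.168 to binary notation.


99 = 01100011
247 = 11110111
246 = 11110110
168 = 10101000
Binary: 01100011.11110111.11110110.10101000


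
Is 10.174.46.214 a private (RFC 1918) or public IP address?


RFC 1918 private ranges:
  10.0.0.0/8 (10.0.0.0 - 10.255.255.255)
  172.16.0.0/12 (172.16.0.0 - 172.31.255.255)
  192.168.0.0/16 (192.168.0.0 - 192.168.255.255)
Private (in 10.0.0.0/8)


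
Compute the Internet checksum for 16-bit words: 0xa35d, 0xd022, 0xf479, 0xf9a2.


Sum all words (with carry folding):
+ 0xa35d = 0xa35d
+ 0xd022 = 0x7380
+ 0xf479 = 0x67fa
+ 0xf9a2 = 0x619d
One's complement: ~0x619d
Checksum = 0x9e62


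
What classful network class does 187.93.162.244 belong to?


First octet: 187
Binary: 10111011
10xxxxxx -> Class B (128-191)
Class B, default mask 255.255.0.0 (/16)


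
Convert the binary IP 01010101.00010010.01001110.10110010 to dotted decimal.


01010101 = 85
00010010 = 18
01001110 = 78
10110010 = 178
IP: 85.18.78.178


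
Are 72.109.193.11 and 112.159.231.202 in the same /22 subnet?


Mask: 255.255.252.0
72.109.193.11 AND mask = 72.109.192.0
112.159.231.202 AND mask = 112.159.228.0
No, different subnets (72.109.192.0 vs 112.159.228.0)


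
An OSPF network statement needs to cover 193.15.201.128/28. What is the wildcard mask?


Subnet mask: 255.255.255.240
Wildcard = 255.255.255.255 - subnet mask
255 - 255 = 0
255 - 255 = 0
255 - 255 = 0
255 - 240 = 15
Wildcard: 0.0.0.15


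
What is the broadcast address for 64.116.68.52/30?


Network: 64.116.68.52/30
Host bits = 2
Set all host bits to 1:
Broadcast: 64.116.68.55


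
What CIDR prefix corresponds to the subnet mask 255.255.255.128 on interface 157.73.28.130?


Binary: 11111111.11111111.11111111.10000000
Count leading 1s
Prefix: /25


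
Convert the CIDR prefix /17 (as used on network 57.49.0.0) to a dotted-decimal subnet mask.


/17 means 17 network bits, 15 host bits
Binary: 11111111111111111000000000000000
Mask: 255.255.128.0


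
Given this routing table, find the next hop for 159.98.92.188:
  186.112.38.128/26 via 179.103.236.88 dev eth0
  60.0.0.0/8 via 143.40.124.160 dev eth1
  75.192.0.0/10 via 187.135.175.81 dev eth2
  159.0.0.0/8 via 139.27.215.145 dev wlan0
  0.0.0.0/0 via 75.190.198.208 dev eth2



Longest prefix match for 159.98.92.188:
  /26 186.112.38.128: no
  /8 60.0.0.0: no
  /10 75.192.0.0: no
  /8 159.0.0.0: MATCH
  /0 0.0.0.0: MATCH
Selected: next-hop 139.27.215.145 via wlan0 (matched /8)


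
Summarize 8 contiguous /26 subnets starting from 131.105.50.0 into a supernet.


Original prefix: /26
Number of subnets: 8 = 2^3
New prefix = 26 - 3 = 23
Supernet: 131.105.50.0/23


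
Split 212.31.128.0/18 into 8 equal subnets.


New prefix = 18 + 3 = 21
Each subnet has 2048 addresses
  212.31.128.0/21
  212.31.136.0/21
  212.31.144.0/21
  212.31.152.0/21
  212.31.160.0/21
  212.31.168.0/21
  212.31.176.0/21
  212.31.184.0/21
Subnets: 212.31.128.0/21, 212.31.136.0/21, 212.31.144.0/21, 212.31.152.0/21, 212.31.160.0/21, 212.31.168.0/21, 212.31.176.0/21, 212.31.184.0/21


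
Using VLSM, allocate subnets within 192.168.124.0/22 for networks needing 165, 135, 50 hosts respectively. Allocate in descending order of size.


165 hosts -> /24 (254 usable): 192.168.124.0/24
135 hosts -> /24 (254 usable): 192.168.125.0/24
50 hosts -> /26 (62 usable): 192.168.126.0/26
Allocation: 192.168.124.0/24 (165 hosts, 254 usable); 192.168.125.0/24 (135 hosts, 254 usable); 192.168.126.0/26 (50 hosts, 62 usable)


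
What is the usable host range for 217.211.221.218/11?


Network: 217.192.0.0
Broadcast: 217.223.255.255
First usable = network + 1
Last usable = broadcast - 1
Range: 217.192.0.1 to 217.223.255.254


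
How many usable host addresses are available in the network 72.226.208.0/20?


Host bits = 32 - 20 = 12
Total addresses = 2^12 = 4096
Usable = total - 2 (network and broadcast)
Usable hosts: 4094


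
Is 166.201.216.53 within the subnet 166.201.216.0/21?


Subnet network: 166.201.216.0
Test IP AND mask: 166.201.216.0
Yes, 166.201.216.53 is in 166.201.216.0/21


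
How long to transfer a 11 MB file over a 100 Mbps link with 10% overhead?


Effective throughput = 100 * (1 - 10/100) = 90 Mbps
File size in Mb = 11 * 8 = 88 Mb
Time = 88 / 90
Time = 0.9778 seconds


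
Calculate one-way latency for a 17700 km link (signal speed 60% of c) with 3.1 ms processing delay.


Speed = 0.6 * 3e5 km/s = 180000 km/s
Propagation delay = 17700 / 180000 = 0.0983 s = 98.3333 ms
Processing delay = 3.1 ms
Total one-way latency = 101.4333 ms


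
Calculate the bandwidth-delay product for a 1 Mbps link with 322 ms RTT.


BDP = bandwidth * RTT
= 1 Mbps * 322 ms
= 1 * 1e6 * 322 / 1000 bits
= 322000 bits
= 40250 bytes
= 39.3066 KB
BDP = 322000 bits (40250 bytes)


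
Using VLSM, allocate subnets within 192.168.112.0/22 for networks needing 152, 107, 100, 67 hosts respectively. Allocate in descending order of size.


152 hosts -> /24 (254 usable): 192.168.112.0/24
107 hosts -> /25 (126 usable): 192.168.113.0/25
100 hosts -> /25 (126 usable): 192.168.113.128/25
67 hosts -> /25 (126 usable): 192.168.114.0/25
Allocation: 192.168.112.0/24 (152 hosts, 254 usable); 192.168.113.0/25 (107 hosts, 126 usable); 192.168.113.128/25 (100 hosts, 126 usable); 192.168.114.0/25 (67 hosts, 126 usable)


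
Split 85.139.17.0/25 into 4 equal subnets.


New prefix = 25 + 2 = 27
Each subnet has 32 addresses
  85.139.17.0/27
  85.139.17.32/27
  85.139.17.64/27
  85.139.17.96/27
Subnets: 85.139.17.0/27, 85.139.17.32/27, 85.139.17.64/27, 85.139.17.96/27


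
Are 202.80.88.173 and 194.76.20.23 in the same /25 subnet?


Mask: 255.255.255.128
202.80.88.173 AND mask = 202.80.88.128
194.76.20.23 AND mask = 194.76.20.0
No, different subnets (202.80.88.128 vs 194.76.20.0)


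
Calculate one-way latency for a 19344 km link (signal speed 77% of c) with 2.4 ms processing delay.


Speed = 0.77 * 3e5 km/s = 231000 km/s
Propagation delay = 19344 / 231000 = 0.0837 s = 83.7403 ms
Processing delay = 2.4 ms
Total one-way latency = 86.1403 ms


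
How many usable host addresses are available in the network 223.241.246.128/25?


Host bits = 32 - 25 = 7
Total addresses = 2^7 = 128
Usable = total - 2 (network and broadcast)
Usable hosts: 126


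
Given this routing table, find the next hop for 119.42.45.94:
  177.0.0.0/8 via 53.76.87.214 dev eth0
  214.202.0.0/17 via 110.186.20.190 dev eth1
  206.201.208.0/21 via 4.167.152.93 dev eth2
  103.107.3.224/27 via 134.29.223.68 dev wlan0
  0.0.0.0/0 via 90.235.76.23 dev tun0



Longest prefix match for 119.42.45.94:
  /8 177.0.0.0: no
  /17 214.202.0.0: no
  /21 206.201.208.0: no
  /27 103.107.3.224: no
  /0 0.0.0.0: MATCH
Selected: next-hop 90.235.76.23 via tun0 (matched /0)


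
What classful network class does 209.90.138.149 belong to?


First octet: 209
Binary: 11010001
110xxxxx -> Class C (192-223)
Class C, default mask 255.255.255.0 (/24)


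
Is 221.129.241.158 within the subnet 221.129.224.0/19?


Subnet network: 221.129.224.0
Test IP AND mask: 221.129.224.0
Yes, 221.129.241.158 is in 221.129.224.0/19


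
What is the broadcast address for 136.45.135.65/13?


Network: 136.40.0.0/13
Host bits = 19
Set all host bits to 1:
Broadcast: 136.47.255.255


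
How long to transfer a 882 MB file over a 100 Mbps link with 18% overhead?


Effective throughput = 100 * (1 - 18/100) = 82 Mbps
File size in Mb = 882 * 8 = 7056 Mb
Time = 7056 / 82
Time = 86.0488 seconds


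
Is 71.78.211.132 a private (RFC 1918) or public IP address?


RFC 1918 private ranges:
  10.0.0.0/8 (10.0.0.0 - 10.255.255.255)
  172.16.0.0/12 (172.16.0.0 - 172.31.255.255)
  192.168.0.0/16 (192.168.0.0 - 192.168.255.255)
Public (not in any RFC 1918 range)


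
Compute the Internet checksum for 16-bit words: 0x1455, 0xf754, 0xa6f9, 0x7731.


Sum all words (with carry folding):
+ 0x1455 = 0x1455
+ 0xf754 = 0x0baa
+ 0xa6f9 = 0xb2a3
+ 0x7731 = 0x29d5
One's complement: ~0x29d5
Checksum = 0xd62a


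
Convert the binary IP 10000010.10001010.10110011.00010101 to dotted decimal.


10000010 = 130
10001010 = 138
10110011 = 179
00010101 = 21
IP: 130.138.179.21


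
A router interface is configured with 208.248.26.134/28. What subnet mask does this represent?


/28 means 28 network bits, 4 host bits
Binary: 11111111111111111111111111110000
Mask: 255.255.255.240


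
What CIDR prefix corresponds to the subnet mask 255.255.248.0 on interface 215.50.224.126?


Binary: 11111111.11111111.11111000.00000000
Count leading 1s
Prefix: /21


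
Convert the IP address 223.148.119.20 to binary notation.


223 = 11011111
148 = 10010100
119 = 01110111
20 = 00010100
Binary: 11011111.10010100.01110111.00010100


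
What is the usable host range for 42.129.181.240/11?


Network: 42.128.0.0
Broadcast: 42.159.255.255
First usable = network + 1
Last usable = broadcast - 1
Range: 42.128.0.1 to 42.159.255.254


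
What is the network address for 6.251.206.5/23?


IP:   00000110.11111011.11001110.00000101
Mask: 11111111.11111111.11111110.00000000
AND operation:
Net:  00000110.11111011.11001110.00000000
Network: 6.251.206.0/23


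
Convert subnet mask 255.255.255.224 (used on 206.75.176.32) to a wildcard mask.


Subnet mask: 255.255.255.224
Wildcard = 255.255.255.255 - subnet mask
255 - 255 = 0
255 - 255 = 0
255 - 255 = 0
255 - 224 = 31
Wildcard: 0.0.0.31


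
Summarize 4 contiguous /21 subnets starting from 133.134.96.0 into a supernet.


Original prefix: /21
Number of subnets: 4 = 2^2
New prefix = 21 - 2 = 19
Supernet: 133.134.96.0/19


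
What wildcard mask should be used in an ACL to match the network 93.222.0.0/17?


Subnet mask: 255.255.128.0
Wildcard = 255.255.255.255 - subnet mask
255 - 255 = 0
255 - 255 = 0
255 - 128 = 127
255 - 0 = 255
Wildcard: 0.0.127.255


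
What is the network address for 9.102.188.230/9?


IP:   00001001.01100110.10111100.11100110
Mask: 11111111.10000000.00000000.00000000
AND operation:
Net:  00001001.00000000.00000000.00000000
Network: 9.0.0.0/9


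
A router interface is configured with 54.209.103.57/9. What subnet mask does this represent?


/9 means 9 network bits, 23 host bits
Binary: 11111111100000000000000000000000
Mask: 255.128.0.0


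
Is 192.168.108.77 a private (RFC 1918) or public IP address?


RFC 1918 private ranges:
  10.0.0.0/8 (10.0.0.0 - 10.255.255.255)
  172.16.0.0/12 (172.16.0.0 - 172.31.255.255)
  192.168.0.0/16 (192.168.0.0 - 192.168.255.255)
Private (in 192.168.0.0/16)


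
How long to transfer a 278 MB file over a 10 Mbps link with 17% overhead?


Effective throughput = 10 * (1 - 17/100) = 8.3 Mbps
File size in Mb = 278 * 8 = 2224 Mb
Time = 2224 / 8.3
Time = 267.9518 seconds


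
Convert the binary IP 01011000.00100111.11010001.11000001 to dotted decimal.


01011000 = 88
00100111 = 39
11010001 = 209
11000001 = 193
IP: 88.39.209.193


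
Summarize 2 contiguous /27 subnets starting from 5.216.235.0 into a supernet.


Original prefix: /27
Number of subnets: 2 = 2^1
New prefix = 27 - 1 = 26
Supernet: 5.216.235.0/26


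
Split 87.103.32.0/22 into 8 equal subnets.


New prefix = 22 + 3 = 25
Each subnet has 128 addresses
  87.103.32.0/25
  87.103.32.128/25
  87.103.33.0/25
  87.103.33.128/25
  87.103.34.0/25
  87.103.34.128/25
  87.103.35.0/25
  87.103.35.128/25
Subnets: 87.103.32.0/25, 87.103.32.128/25, 87.103.33.0/25, 87.103.33.128/25, 87.103.34.0/25, 87.103.34.128/25, 87.103.35.0/25, 87.103.35.128/25


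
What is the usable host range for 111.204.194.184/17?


Network: 111.204.128.0
Broadcast: 111.204.255.255
First usable = network + 1
Last usable = broadcast - 1
Range: 111.204.128.1 to 111.204.255.254


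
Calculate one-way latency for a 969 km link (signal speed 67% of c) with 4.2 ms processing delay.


Speed = 0.67 * 3e5 km/s = 201000 km/s
Propagation delay = 969 / 201000 = 0.0048 s = 4.8209 ms
Processing delay = 4.2 ms
Total one-way latency = 9.0209 ms


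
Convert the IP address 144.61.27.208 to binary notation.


144 = 10010000
61 = 00111101
27 = 00011011
208 = 11010000
Binary: 10010000.00111101.00011011.11010000


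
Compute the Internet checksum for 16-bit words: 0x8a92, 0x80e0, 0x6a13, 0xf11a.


Sum all words (with carry folding):
+ 0x8a92 = 0x8a92
+ 0x80e0 = 0x0b73
+ 0x6a13 = 0x7586
+ 0xf11a = 0x66a1
One's complement: ~0x66a1
Checksum = 0x995e


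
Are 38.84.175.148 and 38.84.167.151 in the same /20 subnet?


Mask: 255.255.240.0
38.84.175.148 AND mask = 38.84.160.0
38.84.167.151 AND mask = 38.84.160.0
Yes, same subnet (38.84.160.0)


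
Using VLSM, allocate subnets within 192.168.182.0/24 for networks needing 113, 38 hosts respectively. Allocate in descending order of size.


113 hosts -> /25 (126 usable): 192.168.182.0/25
38 hosts -> /26 (62 usable): 192.168.182.128/26
Allocation: 192.168.182.0/25 (113 hosts, 126 usable); 192.168.182.128/26 (38 hosts, 62 usable)


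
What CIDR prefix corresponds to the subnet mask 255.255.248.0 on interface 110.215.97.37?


Binary: 11111111.11111111.11111000.00000000
Count leading 1s
Prefix: /21


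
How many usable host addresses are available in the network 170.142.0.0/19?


Host bits = 32 - 19 = 13
Total addresses = 2^13 = 8192
Usable = total - 2 (network and broadcast)
Usable hosts: 8190


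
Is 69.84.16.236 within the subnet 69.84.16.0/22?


Subnet network: 69.84.16.0
Test IP AND mask: 69.84.16.0
Yes, 69.84.16.236 is in 69.84.16.0/22


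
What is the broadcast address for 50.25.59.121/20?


Network: 50.25.48.0/20
Host bits = 12
Set all host bits to 1:
Broadcast: 50.25.63.255


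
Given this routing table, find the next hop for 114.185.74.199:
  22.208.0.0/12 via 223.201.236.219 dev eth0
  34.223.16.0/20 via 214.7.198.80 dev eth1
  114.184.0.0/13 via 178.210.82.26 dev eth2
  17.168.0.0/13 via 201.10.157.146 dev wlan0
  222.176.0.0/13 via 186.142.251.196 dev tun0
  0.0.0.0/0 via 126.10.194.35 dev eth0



Longest prefix match for 114.185.74.199:
  /12 22.208.0.0: no
  /20 34.223.16.0: no
  /13 114.184.0.0: MATCH
  /13 17.168.0.0: no
  /13 222.176.0.0: no
  /0 0.0.0.0: MATCH
Selected: next-hop 178.210.82.26 via eth2 (matched /13)


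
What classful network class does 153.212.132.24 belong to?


First octet: 153
Binary: 10011001
10xxxxxx -> Class B (128-191)
Class B, default mask 255.255.0.0 (/16)


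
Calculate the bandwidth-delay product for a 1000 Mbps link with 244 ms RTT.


BDP = bandwidth * RTT
= 1000 Mbps * 244 ms
= 1000 * 1e6 * 244 / 1000 bits
= 244000000 bits
= 30500000 bytes
= 29785.1562 KB
BDP = 244000000 bits (30500000 bytes)


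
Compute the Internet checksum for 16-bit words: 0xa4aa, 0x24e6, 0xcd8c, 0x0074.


Sum all words (with carry folding):
+ 0xa4aa = 0xa4aa
+ 0x24e6 = 0xc990
+ 0xcd8c = 0x971d
+ 0x0074 = 0x9791
One's complement: ~0x9791
Checksum = 0x686e


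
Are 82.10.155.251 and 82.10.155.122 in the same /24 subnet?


Mask: 255.255.255.0
82.10.155.251 AND mask = 82.10.155.0
82.10.155.122 AND mask = 82.10.155.0
Yes, same subnet (82.10.155.0)


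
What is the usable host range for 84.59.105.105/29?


Network: 84.59.105.104
Broadcast: 84.59.105.111
First usable = network + 1
Last usable = broadcast - 1
Range: 84.59.105.105 to 84.59.105.110


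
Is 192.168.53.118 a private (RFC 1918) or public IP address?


RFC 1918 private ranges:
  10.0.0.0/8 (10.0.0.0 - 10.255.255.255)
  172.16.0.0/12 (172.16.0.0 - 172.31.255.255)
  192.168.0.0/16 (192.168.0.0 - 192.168.255.255)
Private (in 192.168.0.0/16)


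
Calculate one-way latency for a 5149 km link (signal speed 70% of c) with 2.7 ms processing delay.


Speed = 0.7 * 3e5 km/s = 210000 km/s
Propagation delay = 5149 / 210000 = 0.0245 s = 24.519 ms
Processing delay = 2.7 ms
Total one-way latency = 27.219 ms


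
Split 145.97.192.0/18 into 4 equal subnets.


New prefix = 18 + 2 = 20
Each subnet has 4096 addresses
  145.97.192.0/20
  145.97.208.0/20
  145.97.224.0/20
  145.97.240.0/20
Subnets: 145.97.192.0/20, 145.97.208.0/20, 145.97.224.0/20, 145.97.240.0/20


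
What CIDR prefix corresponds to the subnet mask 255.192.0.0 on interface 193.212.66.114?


Binary: 11111111.11000000.00000000.00000000
Count leading 1s
Prefix: /10


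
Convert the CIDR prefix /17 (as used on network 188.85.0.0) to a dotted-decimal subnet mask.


/17 means 17 network bits, 15 host bits
Binary: 11111111111111111000000000000000
Mask: 255.255.128.0


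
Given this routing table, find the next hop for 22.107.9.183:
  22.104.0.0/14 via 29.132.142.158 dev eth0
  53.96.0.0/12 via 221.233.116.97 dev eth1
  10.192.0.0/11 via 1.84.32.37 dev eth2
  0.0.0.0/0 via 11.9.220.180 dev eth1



Longest prefix match for 22.107.9.183:
  /14 22.104.0.0: MATCH
  /12 53.96.0.0: no
  /11 10.192.0.0: no
  /0 0.0.0.0: MATCH
Selected: next-hop 29.132.142.158 via eth0 (matched /14)


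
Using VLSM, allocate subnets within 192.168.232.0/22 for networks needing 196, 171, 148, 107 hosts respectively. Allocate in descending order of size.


196 hosts -> /24 (254 usable): 192.168.232.0/24
171 hosts -> /24 (254 usable): 192.168.233.0/24
148 hosts -> /24 (254 usable): 192.168.234.0/24
107 hosts -> /25 (126 usable): 192.168.235.0/25
Allocation: 192.168.232.0/24 (196 hosts, 254 usable); 192.168.233.0/24 (171 hosts, 254 usable); 192.168.234.0/24 (148 hosts, 254 usable); 192.168.235.0/25 (107 hosts, 126 usable)


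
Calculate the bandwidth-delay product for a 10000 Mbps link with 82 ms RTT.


BDP = bandwidth * RTT
= 10000 Mbps * 82 ms
= 10000 * 1e6 * 82 / 1000 bits
= 820000000 bits
= 102500000 bytes
= 100097.6562 KB
BDP = 820000000 bits (102500000 bytes)


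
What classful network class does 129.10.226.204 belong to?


First octet: 129
Binary: 10000001
10xxxxxx -> Class B (128-191)
Class B, default mask 255.255.0.0 (/16)


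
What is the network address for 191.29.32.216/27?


IP:   10111111.00011101.00100000.11011000
Mask: 11111111.11111111.11111111.11100000
AND operation:
Net:  10111111.00011101.00100000.11000000
Network: 191.29.32.192/27


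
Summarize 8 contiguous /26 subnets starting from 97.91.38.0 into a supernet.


Original prefix: /26
Number of subnets: 8 = 2^3
New prefix = 26 - 3 = 23
Supernet: 97.91.38.0/23


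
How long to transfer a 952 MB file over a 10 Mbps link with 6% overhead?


Effective throughput = 10 * (1 - 6/100) = 9.4 Mbps
File size in Mb = 952 * 8 = 7616 Mb
Time = 7616 / 9.4
Time = 810.2128 seconds


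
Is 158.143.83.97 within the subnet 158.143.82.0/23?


Subnet network: 158.143.82.0
Test IP AND mask: 158.143.82.0
Yes, 158.143.83.97 is in 158.143.82.0/23


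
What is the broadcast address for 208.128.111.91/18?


Network: 208.128.64.0/18
Host bits = 14
Set all host bits to 1:
Broadcast: 208.128.127.255


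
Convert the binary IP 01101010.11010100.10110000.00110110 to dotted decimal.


01101010 = 106
11010100 = 212
10110000 = 176
00110110 = 54
IP: 106.212.176.54


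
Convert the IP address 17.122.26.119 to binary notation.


17 = 00010001
122 = 01111010
26 = 00011010
119 = 01110111
Binary: 00010001.01111010.00011010.01110111


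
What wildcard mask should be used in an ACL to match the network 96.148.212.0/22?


Subnet mask: 255.255.252.0
Wildcard = 255.255.255.255 - subnet mask
255 - 255 = 0
255 - 255 = 0
255 - 252 = 3
255 - 0 = 255
Wildcard: 0.0.3.255


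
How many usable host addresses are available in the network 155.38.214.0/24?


Host bits = 32 - 24 = 8
Total addresses = 2^8 = 256
Usable = total - 2 (network and broadcast)
Usable hosts: 254


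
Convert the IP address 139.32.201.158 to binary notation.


139 = 10001011
32 = 00100000
201 = 11001001
158 = 10011110
Binary: 10001011.00100000.11001001.10011110


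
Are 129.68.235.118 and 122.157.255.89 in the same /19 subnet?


Mask: 255.255.224.0
129.68.235.118 AND mask = 129.68.224.0
122.157.255.89 AND mask = 122.157.224.0
No, different subnets (129.68.224.0 vs 122.157.224.0)


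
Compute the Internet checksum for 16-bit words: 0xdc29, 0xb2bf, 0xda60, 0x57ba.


Sum all words (with carry folding):
+ 0xdc29 = 0xdc29
+ 0xb2bf = 0x8ee9
+ 0xda60 = 0x694a
+ 0x57ba = 0xc104
One's complement: ~0xc104
Checksum = 0x3efb


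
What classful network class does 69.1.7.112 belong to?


First octet: 69
Binary: 01000101
0xxxxxxx -> Class A (1-126)
Class A, default mask 255.0.0.0 (/8)


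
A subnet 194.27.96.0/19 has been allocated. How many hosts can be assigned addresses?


Host bits = 32 - 19 = 13
Total addresses = 2^13 = 8192
Usable = total - 2 (network and broadcast)
Usable hosts: 8190


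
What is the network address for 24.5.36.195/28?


IP:   00011000.00000101.00100100.11000011
Mask: 11111111.11111111.11111111.11110000
AND operation:
Net:  00011000.00000101.00100100.11000000
Network: 24.5.36.192/28


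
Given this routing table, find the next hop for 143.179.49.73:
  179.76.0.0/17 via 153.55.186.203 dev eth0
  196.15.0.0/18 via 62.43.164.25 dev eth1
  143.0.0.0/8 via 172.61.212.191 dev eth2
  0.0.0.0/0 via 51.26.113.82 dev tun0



Longest prefix match for 143.179.49.73:
  /17 179.76.0.0: no
  /18 196.15.0.0: no
  /8 143.0.0.0: MATCH
  /0 0.0.0.0: MATCH
Selected: next-hop 172.61.212.191 via eth2 (matched /8)


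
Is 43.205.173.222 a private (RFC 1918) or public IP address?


RFC 1918 private ranges:
  10.0.0.0/8 (10.0.0.0 - 10.255.255.255)
  172.16.0.0/12 (172.16.0.0 - 172.31.255.255)
  192.168.0.0/16 (192.168.0.0 - 192.168.255.255)
Public (not in any RFC 1918 range)


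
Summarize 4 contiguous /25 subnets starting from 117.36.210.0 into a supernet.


Original prefix: /25
Number of subnets: 4 = 2^2
New prefix = 25 - 2 = 23
Supernet: 117.36.210.0/23


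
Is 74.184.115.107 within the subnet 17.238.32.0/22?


Subnet network: 17.238.32.0
Test IP AND mask: 74.184.112.0
No, 74.184.115.107 is not in 17.238.32.0/22


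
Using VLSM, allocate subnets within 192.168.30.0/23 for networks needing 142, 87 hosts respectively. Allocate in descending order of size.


142 hosts -> /24 (254 usable): 192.168.30.0/24
87 hosts -> /25 (126 usable): 192.168.31.0/25
Allocation: 192.168.30.0/24 (142 hosts, 254 usable); 192.168.31.0/25 (87 hosts, 126 usable)


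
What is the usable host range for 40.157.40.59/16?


Network: 40.157.0.0
Broadcast: 40.157.255.255
First usable = network + 1
Last usable = broadcast - 1
Range: 40.157.0.1 to 40.157.255.254


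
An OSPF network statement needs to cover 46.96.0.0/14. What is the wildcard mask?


Subnet mask: 255.252.0.0
Wildcard = 255.255.255.255 - subnet mask
255 - 255 = 0
255 - 252 = 3
255 - 0 = 255
255 - 0 = 255
Wildcard: 0.3.255.255


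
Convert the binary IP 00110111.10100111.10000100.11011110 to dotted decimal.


00110111 = 55
10100111 = 167
10000100 = 132
11011110 = 222
IP: 55.167.132.222


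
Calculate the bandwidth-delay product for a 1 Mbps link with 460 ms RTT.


BDP = bandwidth * RTT
= 1 Mbps * 460 ms
= 1 * 1e6 * 460 / 1000 bits
= 460000 bits
= 57500 bytes
= 56.1523 KB
BDP = 460000 bits (57500 bytes)


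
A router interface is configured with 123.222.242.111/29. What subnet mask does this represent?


/29 means 29 network bits, 3 host bits
Binary: 11111111111111111111111111111000
Mask: 255.255.255.248


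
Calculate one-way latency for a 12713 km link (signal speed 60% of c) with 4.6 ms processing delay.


Speed = 0.6 * 3e5 km/s = 180000 km/s
Propagation delay = 12713 / 180000 = 0.0706 s = 70.6278 ms
Processing delay = 4.6 ms
Total one-way latency = 75.2278 ms


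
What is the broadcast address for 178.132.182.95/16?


Network: 178.132.0.0/16
Host bits = 16
Set all host bits to 1:
Broadcast: 178.132.255.255


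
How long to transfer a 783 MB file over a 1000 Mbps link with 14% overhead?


Effective throughput = 1000 * (1 - 14/100) = 860 Mbps
File size in Mb = 783 * 8 = 6264 Mb
Time = 6264 / 860
Time = 7.2837 seconds


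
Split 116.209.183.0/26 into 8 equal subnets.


New prefix = 26 + 3 = 29
Each subnet has 8 addresses
  116.209.183.0/29
  116.209.183.8/29
  116.209.183.16/29
  116.209.183.24/29
  116.209.183.32/29
  116.209.183.40/29
  116.209.183.48/29
  116.209.183.56/29
Subnets: 116.209.183.0/29, 116.209.183.8/29, 116.209.183.16/29, 116.209.183.24/29, 116.209.183.32/29, 116.209.183.40/29, 116.209.183.48/29, 116.209.183.56/29


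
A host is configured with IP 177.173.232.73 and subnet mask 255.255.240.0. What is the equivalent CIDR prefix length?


Binary: 11111111.11111111.11110000.00000000
Count leading 1s
Prefix: /20


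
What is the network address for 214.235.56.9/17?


IP:   11010110.11101011.00111000.00001001
Mask: 11111111.11111111.10000000.00000000
AND operation:
Net:  11010110.11101011.00000000.00000000
Network: 214.235.0.0/17


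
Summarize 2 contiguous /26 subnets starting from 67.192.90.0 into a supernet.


Original prefix: /26
Number of subnets: 2 = 2^1
New prefix = 26 - 1 = 25
Supernet: 67.192.90.0/25


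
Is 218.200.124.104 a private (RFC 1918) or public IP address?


RFC 1918 private ranges:
  10.0.0.0/8 (10.0.0.0 - 10.255.255.255)
  172.16.0.0/12 (172.16.0.0 - 172.31.255.255)
  192.168.0.0/16 (192.168.0.0 - 192.168.255.255)
Public (not in any RFC 1918 range)


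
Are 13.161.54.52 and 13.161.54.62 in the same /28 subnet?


Mask: 255.255.255.240
13.161.54.52 AND mask = 13.161.54.48
13.161.54.62 AND mask = 13.161.54.48
Yes, same subnet (13.161.54.48)


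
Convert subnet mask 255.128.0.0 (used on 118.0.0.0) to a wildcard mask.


Subnet mask: 255.128.0.0
Wildcard = 255.255.255.255 - subnet mask
255 - 255 = 0
255 - 128 = 127
255 - 0 = 255
255 - 0 = 255
Wildcard: 0.127.255.255
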